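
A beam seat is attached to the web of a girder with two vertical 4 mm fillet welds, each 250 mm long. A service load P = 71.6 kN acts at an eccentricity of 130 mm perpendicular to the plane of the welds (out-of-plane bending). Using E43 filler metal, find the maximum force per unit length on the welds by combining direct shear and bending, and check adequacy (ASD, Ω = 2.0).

f_max ≈ 469 N/mm; NOT adequate

E43XX → F_EXX = 430 MPa.
L_w = 2 × 250 = 500 mm; section modulus (unit throat) S = 2 × L²/6 = 20830 mm².
Direct shear f_v = P/L_w = 71.6×10³/500 = 143.2 N/mm.
Moment M = P × e = 71.6×10³ × 130 = 9308000 N·mm; bending f_b = M/S = 446.8 N/mm.
f_max = √(f_v² + f_b²) = √(143.2² + 446.8²) = 469.2 N/mm.
r_n/Ω = (1/2.0) × 0.6 × 430 × (0.707 × 4) = 364.8 N/mm → NOT adequate.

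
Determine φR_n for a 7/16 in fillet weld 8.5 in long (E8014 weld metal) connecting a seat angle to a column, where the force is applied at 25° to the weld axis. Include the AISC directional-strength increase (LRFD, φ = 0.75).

E80XX → F_EXX = 80 ksi.
t_e = 0.707 × 0.4375 = 0.3093 in; A_we = 0.3093 × 8.5 = 2.629 in².
Directional factor: 1.0 + 0.5 sin^1.5(25°) = 1.137.
F_nw = 0.6 × 80 × 1.137 = 54.59 ksi.
φR_n = 0.75 × 54.59 × 2.629 = 107.7 kip.

φR_n ≈ 108 kip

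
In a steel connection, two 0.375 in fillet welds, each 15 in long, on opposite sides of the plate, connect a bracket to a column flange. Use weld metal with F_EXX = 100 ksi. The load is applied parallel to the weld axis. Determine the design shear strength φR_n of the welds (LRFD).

φR_n ≈ 358 kip

Effective throat t_e = 0.707 × 0.375 = 0.2651 in.
Total length L = 30 in; A_we = 0.2651 × 30 = 7.954 in².
F_nw = 0.6 F_EXX = 0.6 × 100 = 60 ksi.
φR_n = 0.75 × 60 × 7.954 = 357.9 kip.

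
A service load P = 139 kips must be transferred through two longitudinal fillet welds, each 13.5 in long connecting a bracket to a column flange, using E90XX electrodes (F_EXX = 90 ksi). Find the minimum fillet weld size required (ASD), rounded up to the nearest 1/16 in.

w = 5/16 in

Total weld length L = 27 in.
Required throat t_e = P × Ω / (0.6 F_EXX × L) = 139 × 2.0 / (0.6 × 90 × 27) = 0.1907 in.
Required leg w = t_e / 0.707 = 0.2697 in → use 5/16 in.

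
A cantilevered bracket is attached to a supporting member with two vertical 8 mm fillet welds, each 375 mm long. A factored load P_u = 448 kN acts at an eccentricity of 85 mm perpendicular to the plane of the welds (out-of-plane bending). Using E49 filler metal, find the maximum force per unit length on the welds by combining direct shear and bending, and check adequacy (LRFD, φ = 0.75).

E49XX → F_EXX = 490 MPa.
L_w = 2 × 375 = 750 mm; section modulus (unit throat) S = 2 × L²/6 = 46880 mm².
Direct shear f_v = P/L_w = 448×10³/750 = 597.3 N/mm.
Moment M = P × e = 448×10³ × 85 = 38080000 N·mm; bending f_b = M/S = 812.4 N/mm.
f_max = √(f_v² + f_b²) = √(597.3² + 812.4²) = 1008 N/mm.
φr_n = 0.75 × 0.6 × 490 × (0.707 × 8) = 1247 N/mm → adequate.

f_max ≈ 1010 N/mm; adequate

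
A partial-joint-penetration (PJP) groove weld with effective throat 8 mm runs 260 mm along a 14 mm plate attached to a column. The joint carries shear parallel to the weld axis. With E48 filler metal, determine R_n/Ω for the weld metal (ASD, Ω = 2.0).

R_n/Ω ≈ 300 kN

E48XX → F_EXX = 480 MPa.
Effective throat (given) t_e = 8 mm.
A_we = 8 × 260 = 2080 mm².
F_nw = 0.6 F_EXX = 288 MPa.
R_n/Ω = (288 × 2080) / 2.0 × 10⁻³ = 299.5 kN.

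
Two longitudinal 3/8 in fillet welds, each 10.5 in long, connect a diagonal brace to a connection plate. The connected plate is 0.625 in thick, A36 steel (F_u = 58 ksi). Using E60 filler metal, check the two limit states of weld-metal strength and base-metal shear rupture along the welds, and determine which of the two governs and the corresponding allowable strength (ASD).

E60XX → F_EXX = 60 ksi.
t_e = 0.707 × 0.375 = 0.2651 in; L = 21 in.
Weld metal: R_n/Ω = (1/2.0) × 0.6 × 60 × 0.2651 × 21 = 100.2 kips.
Base metal (shear rupture): R_n/Ω = (1/2.0) × 0.6 × 58 × 0.625 × 21 = 228.4 kips.
Governing: weld metal.

R_n/Ω ≈ 100 kips (weld metal governs)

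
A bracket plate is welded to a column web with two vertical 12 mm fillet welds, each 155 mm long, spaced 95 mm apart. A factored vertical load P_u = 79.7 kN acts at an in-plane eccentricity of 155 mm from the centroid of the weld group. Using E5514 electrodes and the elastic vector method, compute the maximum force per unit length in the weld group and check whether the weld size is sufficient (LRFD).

f_max ≈ 1010 N/mm; adequate

E55XX → F_EXX = 550 MPa.
Total weld length L_w = 310 mm. Treat welds as unit-width lines.
Polar moment about centroid: J = 2[d³/12 + d(b/2)²] = 2[155³/12 + 155×47.5²] = 1320000 mm³.
Direct shear f_v = P/L_w = 79.7×10³ / 310 = 257.1 N/mm (vertical).
Torsion M = P·e = 79.7×10³ × 155 = 12354000 N·mm.
Critical point at (x, y) = (47.5, 77.5) from centroid. f_tx = M·y/J = 725.3 N/mm; f_ty = M·x/J = 444.5 N/mm.
Resultant f_max = √[f_tx² + (f_v + f_ty)²] = √[725.3² + (257.1 + 444.5)²] = 1009 N/mm.
Capacity per unit length: φr_n = 0.75 × 0.6 × 550 × (0.707 × 12) = 2100 N/mm.
1009 ≤ 2100 → adequate.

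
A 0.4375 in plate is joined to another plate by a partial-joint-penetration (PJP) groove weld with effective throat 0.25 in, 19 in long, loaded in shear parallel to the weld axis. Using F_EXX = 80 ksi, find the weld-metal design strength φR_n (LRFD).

Effective throat (given) t_e = 0.25 in.
A_we = 0.25 × 19 = 4.75 in².
F_nw = 0.6 F_EXX = 48 ksi.
φR_n = 0.75 × 48 × 4.75 = 171 kips.

φR_n ≈ 171 kips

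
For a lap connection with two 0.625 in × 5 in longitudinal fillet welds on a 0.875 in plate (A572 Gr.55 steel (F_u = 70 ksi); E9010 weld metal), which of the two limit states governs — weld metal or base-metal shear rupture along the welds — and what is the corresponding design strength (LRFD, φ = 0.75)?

E90XX → F_EXX = 90 ksi.
t_e = 0.707 × 0.625 = 0.4419 in; L = 10 in.
Weld metal: φR_n = 0.75 × 0.6 × 90 × 0.4419 × 10 = 179 kip.
Base metal (shear rupture): φR_n = 0.75 × 0.6 × 70 × 0.875 × 10 = 275.6 kip.
Governing: weld metal.

φR_n ≈ 179 kip (weld metal governs)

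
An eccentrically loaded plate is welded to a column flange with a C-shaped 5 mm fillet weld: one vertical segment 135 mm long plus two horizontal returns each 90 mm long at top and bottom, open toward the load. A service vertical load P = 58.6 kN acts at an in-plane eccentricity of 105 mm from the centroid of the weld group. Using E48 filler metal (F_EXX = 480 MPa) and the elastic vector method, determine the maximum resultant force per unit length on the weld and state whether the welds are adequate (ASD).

Total weld length L_w = 315 mm. Treat welds as unit-width lines.
Centroid: x̄ = 2×90×45 / 315 = 25.71 mm from the vertical weld.
Polar moment about centroid: J = I_x + I_y = [135³/12 + 2×90×67.5²] + [135×25.71² + 2(90³/12 + 90×19.29²)] = 1303000 mm³.
Direct shear f_v = P/L_w = 58.6×10³ / 315 = 186 N/mm (vertical).
Torsion M = P·e = 58.6×10³ × 105 = 6153000 N·mm.
Critical point at (x, y) = (64.29, 67.5) from centroid. f_tx = M·y/J = 318.8 N/mm; f_ty = M·x/J = 303.6 N/mm.
Resultant f_max = √[f_tx² + (f_v + f_ty)²] = √[318.8² + (186 + 303.6)²] = 584.3 N/mm.
Capacity per unit length: r_n/Ω = (1/2.0) × 0.6 × 480 × (0.707 × 5) = 509 N/mm.
584.3 > 509 → NOT adequate.

f_max ≈ 584 N/mm; NOT adequate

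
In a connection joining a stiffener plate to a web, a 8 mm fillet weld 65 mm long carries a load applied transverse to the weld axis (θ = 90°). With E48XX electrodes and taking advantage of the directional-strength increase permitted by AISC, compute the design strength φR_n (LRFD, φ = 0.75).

φR_n ≈ 119 kN

E48XX → F_EXX = 480 MPa.
t_e = 0.707 × 8 = 5.656 mm; A_we = 5.656 × 65 = 367.6 mm².
Directional factor: 1.0 + 0.5 sin^1.5(90°) = 1.5.
F_nw = 0.6 × 480 × 1.5 = 432 MPa.
φR_n = 0.75 × 432 × 367.6 × 10⁻³ = 119.1 kN.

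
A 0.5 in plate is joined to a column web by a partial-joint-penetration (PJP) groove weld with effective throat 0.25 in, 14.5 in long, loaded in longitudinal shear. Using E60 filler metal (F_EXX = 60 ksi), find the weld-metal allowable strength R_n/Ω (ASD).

R_n/Ω ≈ 65.2 kips

Effective throat (given) t_e = 0.25 in.
A_we = 0.25 × 14.5 = 3.625 in².
F_nw = 0.6 F_EXX = 36 ksi.
R_n/Ω = (36 × 3.625) / 2.0 = 65.25 kips.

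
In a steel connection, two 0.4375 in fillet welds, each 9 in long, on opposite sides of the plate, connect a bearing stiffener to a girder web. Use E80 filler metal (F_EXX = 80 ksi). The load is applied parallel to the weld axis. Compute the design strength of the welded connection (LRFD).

Effective throat t_e = 0.707 × 0.4375 = 0.3093 in.
Total length L = 18 in; A_we = 0.3093 × 18 = 5.568 in².
F_nw = 0.6 F_EXX = 0.6 × 80 = 48 ksi.
φR_n = 0.75 × 48 × 5.568 = 200.4 kips.

φR_n ≈ 200 kips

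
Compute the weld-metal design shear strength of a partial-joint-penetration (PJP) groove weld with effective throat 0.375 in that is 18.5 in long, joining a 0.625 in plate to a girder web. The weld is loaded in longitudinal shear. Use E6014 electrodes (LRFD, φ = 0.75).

φR_n ≈ 187 kip

E60XX → F_EXX = 60 ksi.
Effective throat (given) t_e = 0.375 in.
A_we = 0.375 × 18.5 = 6.938 in².
F_nw = 0.6 F_EXX = 36 ksi.
φR_n = 0.75 × 36 × 6.938 = 187.3 kip.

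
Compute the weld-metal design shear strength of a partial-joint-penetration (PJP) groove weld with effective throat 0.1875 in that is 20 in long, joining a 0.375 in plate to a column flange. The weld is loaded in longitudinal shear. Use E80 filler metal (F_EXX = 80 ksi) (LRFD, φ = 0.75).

φR_n ≈ 135 kips

Effective throat (given) t_e = 0.1875 in.
A_we = 0.1875 × 20 = 3.75 in².
F_nw = 0.6 F_EXX = 48 ksi.
φR_n = 0.75 × 48 × 3.75 = 135 kips.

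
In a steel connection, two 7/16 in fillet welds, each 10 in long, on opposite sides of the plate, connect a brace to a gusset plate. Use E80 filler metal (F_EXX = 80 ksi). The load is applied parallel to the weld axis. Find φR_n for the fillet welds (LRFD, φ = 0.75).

Effective throat t_e = 0.707 × 0.4375 = 0.3093 in.
Total length L = 20 in; A_we = 0.3093 × 20 = 6.186 in².
F_nw = 0.6 F_EXX = 0.6 × 80 = 48 ksi.
φR_n = 0.75 × 48 × 6.186 = 222.7 kips.

φR_n ≈ 223 kips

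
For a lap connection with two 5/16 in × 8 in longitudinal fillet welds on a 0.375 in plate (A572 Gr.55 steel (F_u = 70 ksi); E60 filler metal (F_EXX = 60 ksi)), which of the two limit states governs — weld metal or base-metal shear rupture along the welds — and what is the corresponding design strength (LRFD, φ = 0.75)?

t_e = 0.707 × 0.3125 = 0.2209 in; L = 16 in.
Weld metal: φR_n = 0.75 × 0.6 × 60 × 0.2209 × 16 = 95.44 kips.
Base metal (shear rupture): φR_n = 0.75 × 0.6 × 70 × 0.375 × 16 = 189 kips.
Governing: weld metal.

φR_n ≈ 95.4 kips (weld metal governs)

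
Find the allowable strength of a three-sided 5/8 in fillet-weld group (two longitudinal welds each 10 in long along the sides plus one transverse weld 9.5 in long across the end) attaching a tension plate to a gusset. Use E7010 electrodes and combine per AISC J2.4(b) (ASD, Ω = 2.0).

R_n/Ω ≈ 290 kip

E70XX → F_EXX = 70 ksi.
t_e = 0.707 × 0.625 = 0.4419 in.
R_nwl = 0.6 × 70 × 0.4419 × 20 = 371.2 kip (longitudinal, 2 welds).
R_nwt = 0.6 × 70 × 0.4419 × 9.5 = 176.3 kip (transverse, base value).
(i) R_nwl + R_nwt = 547.5 kip; (ii) 0.85 R_nwl + 1.5 R_nwt = 580 kip.
R_n = max = 580 kip [governs: (ii)]; R_n/Ω = 290 kip.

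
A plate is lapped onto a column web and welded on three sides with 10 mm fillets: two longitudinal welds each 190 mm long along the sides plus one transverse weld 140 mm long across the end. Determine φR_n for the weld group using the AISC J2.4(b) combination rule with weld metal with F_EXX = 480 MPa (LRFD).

φR_n ≈ 814 kN

t_e = 0.707 × 10 = 7.07 mm.
R_nwl = 0.6 × 480 × 7.07 × 380 × 10⁻³ = 773.7 kN (longitudinal, 2 welds).
R_nwt = 0.6 × 480 × 7.07 × 140 × 10⁻³ = 285.1 kN (transverse, base value).
(i) R_nwl + R_nwt = 1059 kN; (ii) 0.85 R_nwl + 1.5 R_nwt = 1085 kN.
R_n = max = 1085 kN [governs: (ii)]; φR_n = 814 kN.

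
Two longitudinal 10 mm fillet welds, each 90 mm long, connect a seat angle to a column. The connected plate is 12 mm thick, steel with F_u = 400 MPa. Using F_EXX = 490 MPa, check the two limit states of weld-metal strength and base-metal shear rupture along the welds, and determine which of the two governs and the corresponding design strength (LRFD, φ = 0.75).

t_e = 0.707 × 10 = 7.07 mm; L = 180 mm.
Weld metal: φR_n = 0.75 × 0.6 × 490 × 7.07 × 180 × 10⁻³ = 280.6 kN.
Base metal (shear rupture): φR_n = 0.75 × 0.6 × 400 × 12 × 180 × 10⁻³ = 388.8 kN.
Governing: weld metal.

φR_n ≈ 281 kN (weld metal governs)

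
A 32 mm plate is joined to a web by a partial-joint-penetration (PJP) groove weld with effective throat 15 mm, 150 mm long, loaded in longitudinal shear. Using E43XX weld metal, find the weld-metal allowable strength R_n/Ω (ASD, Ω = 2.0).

E43XX → F_EXX = 430 MPa.
Effective throat (given) t_e = 15 mm.
A_we = 15 × 150 = 2250 mm².
F_nw = 0.6 F_EXX = 258 MPa.
R_n/Ω = (258 × 2250) / 2.0 × 10⁻³ = 290.2 kN.

R_n/Ω ≈ 290 kN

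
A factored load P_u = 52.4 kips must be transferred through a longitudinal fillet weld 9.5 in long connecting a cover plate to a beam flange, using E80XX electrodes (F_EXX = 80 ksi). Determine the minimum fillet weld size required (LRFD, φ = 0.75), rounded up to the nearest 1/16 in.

w = 1/4 in

Total weld length L = 9.5 in.
Required throat t_e = P_u / (φ × 0.6 F_EXX × L) = 52.4 / (0.75 × 0.6 × 80 × 9.5) = 0.1532 in.
Required leg w = t_e / 0.707 = 0.2167 in → use 1/4 in.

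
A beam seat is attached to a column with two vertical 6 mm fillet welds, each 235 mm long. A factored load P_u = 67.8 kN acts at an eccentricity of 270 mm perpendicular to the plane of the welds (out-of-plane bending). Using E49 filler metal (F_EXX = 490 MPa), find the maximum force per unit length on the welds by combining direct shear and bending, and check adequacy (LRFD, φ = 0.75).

L_w = 2 × 235 = 470 mm; section modulus (unit throat) S = 2 × L²/6 = 18410 mm².
Direct shear f_v = P/L_w = 67.8×10³/470 = 144.3 N/mm.
Moment M = P × e = 67.8×10³ × 270 = 18306000 N·mm; bending f_b = M/S = 994.4 N/mm.
f_max = √(f_v² + f_b²) = √(144.3² + 994.4²) = 1005 N/mm.
φr_n = 0.75 × 0.6 × 490 × (0.707 × 6) = 935.4 N/mm → NOT adequate.

f_max ≈ 1000 N/mm; NOT adequate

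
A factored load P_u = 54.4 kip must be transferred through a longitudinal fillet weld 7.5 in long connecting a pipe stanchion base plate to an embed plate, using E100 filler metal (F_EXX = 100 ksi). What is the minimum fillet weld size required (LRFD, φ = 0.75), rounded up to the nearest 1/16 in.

Total weld length L = 7.5 in.
Required throat t_e = P_u / (φ × 0.6 F_EXX × L) = 54.4 / (0.75 × 0.6 × 100 × 7.5) = 0.1612 in.
Required leg w = t_e / 0.707 = 0.228 in → use 1/4 in.

w = 1/4 in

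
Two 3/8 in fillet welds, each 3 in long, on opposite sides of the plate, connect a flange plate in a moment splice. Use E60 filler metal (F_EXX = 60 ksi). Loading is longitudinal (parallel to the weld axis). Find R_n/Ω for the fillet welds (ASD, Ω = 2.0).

Effective throat t_e = 0.707 × 0.375 = 0.2651 in.
Total length L = 6 in; A_we = 0.2651 × 6 = 1.591 in².
F_nw = 0.6 F_EXX = 0.6 × 60 = 36 ksi.
R_n = 36 × 1.591 = 57.27 kip; R_n/Ω = 57.27/2.0 = 28.63 kip.

R_n/Ω ≈ 28.6 kip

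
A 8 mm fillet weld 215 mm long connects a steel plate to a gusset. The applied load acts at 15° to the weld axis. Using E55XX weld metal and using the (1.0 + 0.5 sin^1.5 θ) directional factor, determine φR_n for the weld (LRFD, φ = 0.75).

E55XX → F_EXX = 550 MPa.
t_e = 0.707 × 8 = 5.656 mm; A_we = 5.656 × 215 = 1216 mm².
Directional factor: 1.0 + 0.5 sin^1.5(15°) = 1.066.
F_nw = 0.6 × 550 × 1.066 = 351.7 MPa.
φR_n = 0.75 × 351.7 × 1216 × 10⁻³ = 320.8 kN.

φR_n ≈ 321 kN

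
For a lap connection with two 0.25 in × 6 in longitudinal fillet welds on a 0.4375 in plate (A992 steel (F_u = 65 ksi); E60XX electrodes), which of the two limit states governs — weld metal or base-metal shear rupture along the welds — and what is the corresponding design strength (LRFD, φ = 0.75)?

φR_n ≈ 57.3 kips (weld metal governs)

E60XX → F_EXX = 60 ksi.
t_e = 0.707 × 0.25 = 0.1767 in; L = 12 in.
Weld metal: φR_n = 0.75 × 0.6 × 60 × 0.1767 × 12 = 57.27 kips.
Base metal (shear rupture): φR_n = 0.75 × 0.6 × 65 × 0.4375 × 12 = 153.6 kips.
Governing: weld metal.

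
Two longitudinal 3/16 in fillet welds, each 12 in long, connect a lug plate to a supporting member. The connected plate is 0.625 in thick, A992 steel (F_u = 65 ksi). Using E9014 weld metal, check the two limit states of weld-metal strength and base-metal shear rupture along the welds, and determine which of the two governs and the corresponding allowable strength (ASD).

E90XX → F_EXX = 90 ksi.
t_e = 0.707 × 0.1875 = 0.1326 in; L = 24 in.
Weld metal: R_n/Ω = (1/2.0) × 0.6 × 90 × 0.1326 × 24 = 85.9 kips.
Base metal (shear rupture): R_n/Ω = (1/2.0) × 0.6 × 65 × 0.625 × 24 = 292.5 kips.
Governing: weld metal.

R_n/Ω ≈ 85.9 kips (weld metal governs)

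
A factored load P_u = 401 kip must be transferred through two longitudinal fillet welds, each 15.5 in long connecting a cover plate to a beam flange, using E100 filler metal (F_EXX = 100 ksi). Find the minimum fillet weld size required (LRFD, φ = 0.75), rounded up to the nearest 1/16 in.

Total weld length L = 31 in.
Required throat t_e = P_u / (φ × 0.6 F_EXX × L) = 401 / (0.75 × 0.6 × 100 × 31) = 0.2875 in.
Required leg w = t_e / 0.707 = 0.4066 in → use 7/16 in.

w = 7/16 in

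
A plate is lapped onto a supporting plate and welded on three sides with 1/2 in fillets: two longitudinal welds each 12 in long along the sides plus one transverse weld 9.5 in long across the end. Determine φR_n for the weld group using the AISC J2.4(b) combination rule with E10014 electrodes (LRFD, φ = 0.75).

φR_n ≈ 551 kips

E100XX → F_EXX = 100 ksi.
t_e = 0.707 × 0.5 = 0.3535 in.
R_nwl = 0.6 × 100 × 0.3535 × 24 = 509 kips (longitudinal, 2 welds).
R_nwt = 0.6 × 100 × 0.3535 × 9.5 = 201.5 kips (transverse, base value).
(i) R_nwl + R_nwt = 710.5 kips; (ii) 0.85 R_nwl + 1.5 R_nwt = 734.9 kips.
R_n = max = 734.9 kips [governs: (ii)]; φR_n = 551.2 kips.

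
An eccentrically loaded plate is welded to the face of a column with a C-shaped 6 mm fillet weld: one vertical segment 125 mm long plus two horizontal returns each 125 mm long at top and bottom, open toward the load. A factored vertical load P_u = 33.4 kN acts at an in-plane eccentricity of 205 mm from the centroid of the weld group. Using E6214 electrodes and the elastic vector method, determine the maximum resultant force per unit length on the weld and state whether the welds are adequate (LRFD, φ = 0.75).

E62XX → F_EXX = 620 MPa.
Total weld length L_w = 375 mm. Treat welds as unit-width lines.
Centroid: x̄ = 2×125×62.5 / 375 = 41.67 mm from the vertical weld.
Polar moment about centroid: J = I_x + I_y = [125³/12 + 2×125×62.5²] + [125×41.67² + 2(125³/12 + 125×20.83²)] = 1790000 mm³.
Direct shear f_v = P/L_w = 33.4×10³ / 375 = 89.07 N/mm (vertical).
Torsion M = P·e = 33.4×10³ × 205 = 6847000 N·mm.
Critical point at (x, y) = (83.33, 62.5) from centroid. f_tx = M·y/J = 239 N/mm; f_ty = M·x/J = 318.7 N/mm.
Resultant f_max = √[f_tx² + (f_v + f_ty)²] = √[239² + (89.07 + 318.7)²] = 472.7 N/mm.
Capacity per unit length: φr_n = 0.75 × 0.6 × 620 × (0.707 × 6) = 1184 N/mm.
472.7 ≤ 1184 → adequate.

f_max ≈ 473 N/mm; adequate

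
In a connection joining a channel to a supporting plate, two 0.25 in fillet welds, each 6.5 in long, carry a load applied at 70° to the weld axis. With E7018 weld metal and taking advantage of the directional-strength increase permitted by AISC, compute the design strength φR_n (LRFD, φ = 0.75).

E70XX → F_EXX = 70 ksi.
t_e = 0.707 × 0.25 = 0.1767 in; A_we = 0.1767 × 13 = 2.298 in².
Directional factor: 1.0 + 0.5 sin^1.5(70°) = 1.455.
F_nw = 0.6 × 70 × 1.455 = 61.13 ksi.
φR_n = 0.75 × 61.13 × 2.298 = 105.3 kip.

φR_n ≈ 105 kip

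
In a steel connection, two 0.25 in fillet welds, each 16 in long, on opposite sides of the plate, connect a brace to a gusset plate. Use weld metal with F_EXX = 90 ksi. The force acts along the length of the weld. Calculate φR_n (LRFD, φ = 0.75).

Effective throat t_e = 0.707 × 0.25 = 0.1767 in.
Total length L = 32 in; A_we = 0.1767 × 32 = 5.656 in².
F_nw = 0.6 F_EXX = 0.6 × 90 = 54 ksi.
φR_n = 0.75 × 54 × 5.656 = 229.1 kips.

φR_n ≈ 229 kips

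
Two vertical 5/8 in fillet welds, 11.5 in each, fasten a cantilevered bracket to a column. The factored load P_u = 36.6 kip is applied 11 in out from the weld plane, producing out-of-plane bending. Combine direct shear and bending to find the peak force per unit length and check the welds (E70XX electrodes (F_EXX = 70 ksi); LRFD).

L_w = 2 × 11.5 = 23 in; section modulus (unit throat) S = 2 × L²/6 = 44.08 in².
Direct shear f_v = P/L_w = 36.6/23 = 1.591 kip/in.
Moment M = P × e = 36.6 × 11 = 402.6 kip·in; bending f_b = M/S = 9.133 kip/in.
f_max = √(f_v² + f_b²) = √(1.591² + 9.133²) = 9.27 kip/in.
φr_n = 0.75 × 0.6 × 70 × (0.707 × 0.625) = 13.92 kip/in → adequate.

f_max ≈ 9.27 kip/in; adequate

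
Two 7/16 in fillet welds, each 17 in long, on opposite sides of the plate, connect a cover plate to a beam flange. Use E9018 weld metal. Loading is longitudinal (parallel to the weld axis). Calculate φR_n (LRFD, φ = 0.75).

E90XX → F_EXX = 90 ksi.
Effective throat t_e = 0.707 × 0.4375 = 0.3093 in.
Total length L = 34 in; A_we = 0.3093 × 34 = 10.52 in².
F_nw = 0.6 F_EXX = 0.6 × 90 = 54 ksi.
φR_n = 0.75 × 54 × 10.52 = 425.9 kip.

φR_n ≈ 426 kip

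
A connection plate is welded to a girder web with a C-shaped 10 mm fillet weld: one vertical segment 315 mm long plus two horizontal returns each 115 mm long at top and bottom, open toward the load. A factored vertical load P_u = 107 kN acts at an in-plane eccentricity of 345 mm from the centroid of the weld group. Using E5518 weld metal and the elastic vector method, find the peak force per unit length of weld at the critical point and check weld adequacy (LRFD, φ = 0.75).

f_max ≈ 860 N/mm; adequate

E55XX → F_EXX = 550 MPa.
Total weld length L_w = 545 mm. Treat welds as unit-width lines.
Centroid: x̄ = 2×115×57.5 / 545 = 24.27 mm from the vertical weld.
Polar moment about centroid: J = I_x + I_y = [315³/12 + 2×115×157.5²] + [315×24.27² + 2(115³/12 + 115×33.23²)] = 9003000 mm³.
Direct shear f_v = P/L_w = 107×10³ / 545 = 196.3 N/mm (vertical).
Torsion M = P·e = 107×10³ × 345 = 36915000 N·mm.
Critical point at (x, y) = (90.73, 157.5) from centroid. f_tx = M·y/J = 645.8 N/mm; f_ty = M·x/J = 372 N/mm.
Resultant f_max = √[f_tx² + (f_v + f_ty)²] = √[645.8² + (196.3 + 372)²] = 860.3 N/mm.
Capacity per unit length: φr_n = 0.75 × 0.6 × 550 × (0.707 × 10) = 1750 N/mm.
860.3 ≤ 1750 → adequate.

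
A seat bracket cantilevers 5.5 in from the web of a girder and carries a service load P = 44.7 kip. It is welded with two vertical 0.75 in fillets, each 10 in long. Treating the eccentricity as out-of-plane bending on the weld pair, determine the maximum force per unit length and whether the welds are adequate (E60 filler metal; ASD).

E60XX → F_EXX = 60 ksi.
L_w = 2 × 10 = 20 in; section modulus (unit throat) S = 2 × L²/6 = 33.33 in².
Direct shear f_v = P/L_w = 44.7/20 = 2.235 kip/in.
Moment M = P × e = 44.7 × 5.5 = 245.85 kip·in; bending f_b = M/S = 7.375 kip/in.
f_max = √(f_v² + f_b²) = √(2.235² + 7.375²) = 7.707 kip/in.
r_n/Ω = (1/2.0) × 0.6 × 60 × (0.707 × 0.75) = 9.544 kip/in → adequate.

f_max ≈ 7.71 kip/in; adequate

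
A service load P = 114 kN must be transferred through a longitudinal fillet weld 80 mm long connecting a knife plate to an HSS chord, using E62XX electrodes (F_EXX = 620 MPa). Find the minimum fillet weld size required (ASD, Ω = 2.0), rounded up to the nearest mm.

Total weld length L = 80 mm.
Required throat t_e = P × Ω / (0.6 F_EXX × L) = 114 × 2.0 / (0.6 × 620 × 80 × 10⁻³) = 7.661 mm.
Required leg w = t_e / 0.707 = 10.84 mm → use 11 mm.

w = 11 mm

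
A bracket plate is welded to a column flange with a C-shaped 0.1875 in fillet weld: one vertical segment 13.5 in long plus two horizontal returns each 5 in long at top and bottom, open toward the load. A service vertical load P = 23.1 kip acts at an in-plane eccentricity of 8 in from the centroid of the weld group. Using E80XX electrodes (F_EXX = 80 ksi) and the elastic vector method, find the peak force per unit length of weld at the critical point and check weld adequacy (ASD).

f_max ≈ 2.65 kip/in; adequate

Total weld length L_w = 23.5 in. Treat welds as unit-width lines.
Centroid: x̄ = 2×5×2.5 / 23.5 = 1.064 in from the vertical weld.
Polar moment about centroid: J = I_x + I_y = [13.5³/12 + 2×5×6.75²] + [13.5×1.064² + 2(5³/12 + 5×1.436²)] = 717.4 in³.
Direct shear f_v = P/L_w = 23.1 / 23.5 = 0.983 kip/in (vertical).
Torsion M = P·e = 23.1 × 8 = 184.8 kip·in.
Critical point at (x, y) = (3.936, 6.75) from centroid. f_tx = M·y/J = 1.739 kip/in; f_ty = M·x/J = 1.014 kip/in.
Resultant f_max = √[f_tx² + (f_v + f_ty)²] = √[1.739² + (0.983 + 1.014)²] = 2.648 kip/in.
Capacity per unit length: r_n/Ω = (1/2.0) × 0.6 × 80 × (0.707 × 0.1875) = 3.181 kip/in.
2.648 ≤ 3.181 → adequate.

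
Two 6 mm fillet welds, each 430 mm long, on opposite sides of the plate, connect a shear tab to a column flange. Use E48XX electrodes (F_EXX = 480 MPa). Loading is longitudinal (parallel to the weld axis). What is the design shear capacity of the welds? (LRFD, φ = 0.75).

Effective throat t_e = 0.707 × 6 = 4.242 mm.
Total length L = 860 mm; A_we = 4.242 × 860 = 3648 mm².
F_nw = 0.6 F_EXX = 0.6 × 480 = 288 MPa.
φR_n = 0.75 × 288 × 3648 × 10⁻³ = 788 kN.

φR_n ≈ 788 kN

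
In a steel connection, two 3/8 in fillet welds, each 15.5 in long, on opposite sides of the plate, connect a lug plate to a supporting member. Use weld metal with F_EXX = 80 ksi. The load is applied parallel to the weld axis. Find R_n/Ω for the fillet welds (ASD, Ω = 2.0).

Effective throat t_e = 0.707 × 0.375 = 0.2651 in.
Total length L = 31 in; A_we = 0.2651 × 31 = 8.219 in².
F_nw = 0.6 F_EXX = 0.6 × 80 = 48 ksi.
R_n = 48 × 8.219 = 394.5 kip; R_n/Ω = 394.5/2.0 = 197.3 kip.

R_n/Ω ≈ 197 kip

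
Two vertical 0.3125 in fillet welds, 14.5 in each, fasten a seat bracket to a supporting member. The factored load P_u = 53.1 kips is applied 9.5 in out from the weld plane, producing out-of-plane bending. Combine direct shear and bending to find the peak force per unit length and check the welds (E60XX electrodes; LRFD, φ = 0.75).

E60XX → F_EXX = 60 ksi.
L_w = 2 × 14.5 = 29 in; section modulus (unit throat) S = 2 × L²/6 = 70.08 in².
Direct shear f_v = P/L_w = 53.1/29 = 1.831 kip/in.
Moment M = P × e = 53.1 × 9.5 = 504.45 kip·in; bending f_b = M/S = 7.198 kip/in.
f_max = √(f_v² + f_b²) = √(1.831² + 7.198²) = 7.427 kip/in.
φr_n = 0.75 × 0.6 × 60 × (0.707 × 0.3125) = 5.965 kip/in → NOT adequate.

f_max ≈ 7.43 kip/in; NOT adequate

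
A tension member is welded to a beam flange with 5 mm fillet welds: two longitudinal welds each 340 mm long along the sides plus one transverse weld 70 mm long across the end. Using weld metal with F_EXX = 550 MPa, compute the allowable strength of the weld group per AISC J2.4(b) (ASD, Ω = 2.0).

R_n/Ω ≈ 437 kN

t_e = 0.707 × 5 = 3.535 mm.
R_nwl = 0.6 × 550 × 3.535 × 680 × 10⁻³ = 793.3 kN (longitudinal, 2 welds).
R_nwt = 0.6 × 550 × 3.535 × 70 × 10⁻³ = 81.66 kN (transverse, base value).
(i) R_nwl + R_nwt = 874.9 kN; (ii) 0.85 R_nwl + 1.5 R_nwt = 796.8 kN.
R_n = max = 874.9 kN [governs: (i)]; R_n/Ω = 437.5 kN.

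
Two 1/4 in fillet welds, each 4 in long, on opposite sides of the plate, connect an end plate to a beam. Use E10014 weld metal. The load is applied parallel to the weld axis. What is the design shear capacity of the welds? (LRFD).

φR_n ≈ 63.6 kip

E100XX → F_EXX = 100 ksi.
Effective throat t_e = 0.707 × 0.25 = 0.1767 in.
Total length L = 8 in; A_we = 0.1767 × 8 = 1.414 in².
F_nw = 0.6 F_EXX = 0.6 × 100 = 60 ksi.
φR_n = 0.75 × 60 × 1.414 = 63.63 kip.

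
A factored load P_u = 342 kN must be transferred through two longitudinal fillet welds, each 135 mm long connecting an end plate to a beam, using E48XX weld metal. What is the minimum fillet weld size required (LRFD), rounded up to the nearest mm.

E48XX → F_EXX = 480 MPa.
Total weld length L = 270 mm.
Required throat t_e = P_u / (φ × 0.6 F_EXX × L) = 342 / (0.75 × 0.6 × 480 × 270 × 10⁻³) = 5.864 mm.
Required leg w = t_e / 0.707 = 8.294 mm → use 9 mm.

w = 9 mm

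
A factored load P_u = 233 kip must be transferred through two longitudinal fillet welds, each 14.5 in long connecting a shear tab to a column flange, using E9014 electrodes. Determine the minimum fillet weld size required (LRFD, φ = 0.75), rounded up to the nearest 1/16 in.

E90XX → F_EXX = 90 ksi.
Total weld length L = 29 in.
Required throat t_e = P_u / (φ × 0.6 F_EXX × L) = 233 / (0.75 × 0.6 × 90 × 29) = 0.1984 in.
Required leg w = t_e / 0.707 = 0.2806 in → use 5/16 in.

w = 5/16 in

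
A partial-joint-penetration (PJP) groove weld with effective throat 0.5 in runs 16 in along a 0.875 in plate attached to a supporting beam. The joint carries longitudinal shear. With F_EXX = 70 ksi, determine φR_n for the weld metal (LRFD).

Effective throat (given) t_e = 0.5 in.
A_we = 0.5 × 16 = 8 in².
F_nw = 0.6 F_EXX = 42 ksi.
φR_n = 0.75 × 42 × 8 = 252 kip.

φR_n ≈ 252 kip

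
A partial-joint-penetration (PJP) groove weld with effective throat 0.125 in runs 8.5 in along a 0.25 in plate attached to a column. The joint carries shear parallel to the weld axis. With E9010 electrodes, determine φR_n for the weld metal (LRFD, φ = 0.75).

φR_n ≈ 43 kip

E90XX → F_EXX = 90 ksi.
Effective throat (given) t_e = 0.125 in.
A_we = 0.125 × 8.5 = 1.062 in².
F_nw = 0.6 F_EXX = 54 ksi.
φR_n = 0.75 × 54 × 1.062 = 43.03 kip.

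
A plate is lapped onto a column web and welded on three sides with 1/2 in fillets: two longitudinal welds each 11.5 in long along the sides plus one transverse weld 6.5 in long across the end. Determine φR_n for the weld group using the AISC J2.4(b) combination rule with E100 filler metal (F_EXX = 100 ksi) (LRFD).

φR_n ≈ 469 kips

t_e = 0.707 × 0.5 = 0.3535 in.
R_nwl = 0.6 × 100 × 0.3535 × 23 = 487.8 kips (longitudinal, 2 welds).
R_nwt = 0.6 × 100 × 0.3535 × 6.5 = 137.9 kips (transverse, base value).
(i) R_nwl + R_nwt = 625.7 kips; (ii) 0.85 R_nwl + 1.5 R_nwt = 621.5 kips.
R_n = max = 625.7 kips [governs: (i)]; φR_n = 469.3 kips.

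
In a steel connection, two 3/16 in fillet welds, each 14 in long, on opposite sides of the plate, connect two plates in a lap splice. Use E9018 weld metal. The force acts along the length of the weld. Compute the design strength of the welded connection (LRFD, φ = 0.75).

φR_n ≈ 150 kip

E90XX → F_EXX = 90 ksi.
Effective throat t_e = 0.707 × 0.1875 = 0.1326 in.
Total length L = 28 in; A_we = 0.1326 × 28 = 3.712 in².
F_nw = 0.6 F_EXX = 0.6 × 90 = 54 ksi.
φR_n = 0.75 × 54 × 3.712 = 150.3 kip.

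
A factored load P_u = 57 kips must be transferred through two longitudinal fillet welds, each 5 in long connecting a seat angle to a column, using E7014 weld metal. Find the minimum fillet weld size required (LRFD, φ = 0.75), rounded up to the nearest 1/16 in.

E70XX → F_EXX = 70 ksi.
Total weld length L = 10 in.
Required throat t_e = P_u / (φ × 0.6 F_EXX × L) = 57 / (0.75 × 0.6 × 70 × 10) = 0.181 in.
Required leg w = t_e / 0.707 = 0.2559 in → use 5/16 in.

w = 5/16 in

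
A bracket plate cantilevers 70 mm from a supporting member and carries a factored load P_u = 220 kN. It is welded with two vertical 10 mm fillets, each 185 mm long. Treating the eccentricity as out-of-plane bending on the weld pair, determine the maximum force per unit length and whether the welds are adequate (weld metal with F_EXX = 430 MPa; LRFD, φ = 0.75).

f_max ≈ 1480 N/mm; NOT adequate

L_w = 2 × 185 = 370 mm; section modulus (unit throat) S = 2 × L²/6 = 11410 mm².
Direct shear f_v = P/L_w = 220×10³/370 = 594.6 N/mm.
Moment M = P × e = 220×10³ × 70 = 15400000 N·mm; bending f_b = M/S = 1350 N/mm.
f_max = √(f_v² + f_b²) = √(594.6² + 1350²) = 1475 N/mm.
φr_n = 0.75 × 0.6 × 430 × (0.707 × 10) = 1368 N/mm → NOT adequate.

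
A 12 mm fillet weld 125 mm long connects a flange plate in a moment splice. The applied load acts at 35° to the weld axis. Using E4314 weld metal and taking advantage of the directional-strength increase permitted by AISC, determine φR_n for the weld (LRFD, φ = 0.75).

φR_n ≈ 250 kN

E43XX → F_EXX = 430 MPa.
t_e = 0.707 × 12 = 8.484 mm; A_we = 8.484 × 125 = 1060 mm².
Directional factor: 1.0 + 0.5 sin^1.5(35°) = 1.217.
F_nw = 0.6 × 430 × 1.217 = 314 MPa.
φR_n = 0.75 × 314 × 1060 × 10⁻³ = 249.8 kN.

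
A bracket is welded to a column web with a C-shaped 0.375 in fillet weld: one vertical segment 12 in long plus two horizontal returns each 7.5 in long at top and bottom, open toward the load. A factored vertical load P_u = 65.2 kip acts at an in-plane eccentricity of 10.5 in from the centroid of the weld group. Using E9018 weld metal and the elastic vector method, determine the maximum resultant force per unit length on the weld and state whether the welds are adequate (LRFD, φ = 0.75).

f_max ≈ 8.34 kip/in; adequate

E90XX → F_EXX = 90 ksi.
Total weld length L_w = 27 in. Treat welds as unit-width lines.
Centroid: x̄ = 2×7.5×3.75 / 27 = 2.083 in from the vertical weld.
Polar moment about centroid: J = I_x + I_y = [12³/12 + 2×7.5×6²] + [12×2.083² + 2(7.5³/12 + 7.5×1.667²)] = 848.1 in³.
Direct shear f_v = P/L_w = 65.2 / 27 = 2.415 kip/in (vertical).
Torsion M = P·e = 65.2 × 10.5 = 684.6 kip·in.
Critical point at (x, y) = (5.417, 6) from centroid. f_tx = M·y/J = 4.844 kip/in; f_ty = M·x/J = 4.373 kip/in.
Resultant f_max = √[f_tx² + (f_v + f_ty)²] = √[4.844² + (2.415 + 4.373)²] = 8.338 kip/in.
Capacity per unit length: φr_n = 0.75 × 0.6 × 90 × (0.707 × 0.375) = 10.74 kip/in.
8.338 ≤ 10.74 → adequate.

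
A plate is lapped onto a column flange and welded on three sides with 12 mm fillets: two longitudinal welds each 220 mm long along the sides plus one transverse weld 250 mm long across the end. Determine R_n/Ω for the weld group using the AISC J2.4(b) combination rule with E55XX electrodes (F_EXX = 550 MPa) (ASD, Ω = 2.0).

R_n/Ω ≈ 1050 kN

t_e = 0.707 × 12 = 8.484 mm.
R_nwl = 0.6 × 550 × 8.484 × 440 × 10⁻³ = 1232 kN (longitudinal, 2 welds).
R_nwt = 0.6 × 550 × 8.484 × 250 × 10⁻³ = 699.9 kN (transverse, base value).
(i) R_nwl + R_nwt = 1932 kN; (ii) 0.85 R_nwl + 1.5 R_nwt = 2097 kN.
R_n = max = 2097 kN [governs: (ii)]; R_n/Ω = 1048 kN.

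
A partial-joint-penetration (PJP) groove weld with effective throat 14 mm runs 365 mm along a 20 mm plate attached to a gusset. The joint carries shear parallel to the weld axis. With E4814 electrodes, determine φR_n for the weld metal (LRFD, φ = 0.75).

φR_n ≈ 1100 kN

E48XX → F_EXX = 480 MPa.
Effective throat (given) t_e = 14 mm.
A_we = 14 × 365 = 5110 mm².
F_nw = 0.6 F_EXX = 288 MPa.
φR_n = 0.75 × 288 × 5110 × 10⁻³ = 1104 kN.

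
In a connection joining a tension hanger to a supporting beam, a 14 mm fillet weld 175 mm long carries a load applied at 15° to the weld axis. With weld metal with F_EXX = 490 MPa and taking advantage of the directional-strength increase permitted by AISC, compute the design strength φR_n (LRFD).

t_e = 0.707 × 14 = 9.898 mm; A_we = 9.898 × 175 = 1732 mm².
Directional factor: 1.0 + 0.5 sin^1.5(15°) = 1.066.
F_nw = 0.6 × 490 × 1.066 = 313.4 MPa.
φR_n = 0.75 × 313.4 × 1732 × 10⁻³ = 407.1 kN.

φR_n ≈ 407 kN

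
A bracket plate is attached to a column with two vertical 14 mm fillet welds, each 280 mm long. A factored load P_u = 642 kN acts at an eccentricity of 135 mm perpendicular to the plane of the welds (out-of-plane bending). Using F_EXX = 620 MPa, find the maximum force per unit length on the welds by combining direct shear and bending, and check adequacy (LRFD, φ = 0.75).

f_max ≈ 3510 N/mm; NOT adequate

L_w = 2 × 280 = 560 mm; section modulus (unit throat) S = 2 × L²/6 = 26130 mm².
Direct shear f_v = P/L_w = 642×10³/560 = 1146 N/mm.
Moment M = P × e = 642×10³ × 135 = 86670000 N·mm; bending f_b = M/S = 3316 N/mm.
f_max = √(f_v² + f_b²) = √(1146² + 3316²) = 3509 N/mm.
φr_n = 0.75 × 0.6 × 620 × (0.707 × 14) = 2762 N/mm → NOT adequate.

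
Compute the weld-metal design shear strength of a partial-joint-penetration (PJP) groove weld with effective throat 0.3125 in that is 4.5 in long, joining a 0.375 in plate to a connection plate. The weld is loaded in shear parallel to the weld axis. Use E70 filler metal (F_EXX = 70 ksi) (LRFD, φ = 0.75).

φR_n ≈ 44.3 kips

Effective throat (given) t_e = 0.3125 in.
A_we = 0.3125 × 4.5 = 1.406 in².
F_nw = 0.6 F_EXX = 42 ksi.
φR_n = 0.75 × 42 × 1.406 = 44.3 kips.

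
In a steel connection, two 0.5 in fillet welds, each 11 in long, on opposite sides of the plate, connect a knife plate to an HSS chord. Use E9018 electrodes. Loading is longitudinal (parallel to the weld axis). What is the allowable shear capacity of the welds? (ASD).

R_n/Ω ≈ 210 kips

E90XX → F_EXX = 90 ksi.
Effective throat t_e = 0.707 × 0.5 = 0.3535 in.
Total length L = 22 in; A_we = 0.3535 × 22 = 7.777 in².
F_nw = 0.6 F_EXX = 0.6 × 90 = 54 ksi.
R_n = 54 × 7.777 = 420 kips; R_n/Ω = 420/2.0 = 210 kips.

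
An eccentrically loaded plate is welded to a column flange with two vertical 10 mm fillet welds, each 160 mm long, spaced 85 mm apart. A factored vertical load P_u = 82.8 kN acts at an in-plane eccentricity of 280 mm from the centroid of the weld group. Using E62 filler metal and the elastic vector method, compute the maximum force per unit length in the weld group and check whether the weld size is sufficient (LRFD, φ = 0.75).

E62XX → F_EXX = 620 MPa.
Total weld length L_w = 320 mm. Treat welds as unit-width lines.
Polar moment about centroid: J = 2[d³/12 + d(b/2)²] = 2[160³/12 + 160×42.5²] = 1261000 mm³.
Direct shear f_v = P/L_w = 82.8×10³ / 320 = 258.8 N/mm (vertical).
Torsion M = P·e = 82.8×10³ × 280 = 23184000 N·mm.
Critical point at (x, y) = (42.5, 80) from centroid. f_tx = M·y/J = 1471 N/mm; f_ty = M·x/J = 781.6 N/mm.
Resultant f_max = √[f_tx² + (f_v + f_ty)²] = √[1471² + (258.8 + 781.6)²] = 1802 N/mm.
Capacity per unit length: φr_n = 0.75 × 0.6 × 620 × (0.707 × 10) = 1973 N/mm.
1802 ≤ 1973 → adequate.

f_max ≈ 1800 N/mm; adequate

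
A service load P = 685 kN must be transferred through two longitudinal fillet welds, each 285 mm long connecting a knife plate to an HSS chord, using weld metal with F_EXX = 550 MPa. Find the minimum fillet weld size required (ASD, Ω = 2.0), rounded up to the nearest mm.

Total weld length L = 570 mm.
Required throat t_e = P × Ω / (0.6 F_EXX × L) = 685 × 2.0 / (0.6 × 550 × 570 × 10⁻³) = 7.283 mm.
Required leg w = t_e / 0.707 = 10.3 mm → use 11 mm.

w = 11 mm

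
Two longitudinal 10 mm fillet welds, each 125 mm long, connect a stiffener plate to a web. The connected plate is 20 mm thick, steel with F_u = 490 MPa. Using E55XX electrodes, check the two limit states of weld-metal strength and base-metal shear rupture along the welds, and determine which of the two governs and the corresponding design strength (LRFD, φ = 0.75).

E55XX → F_EXX = 550 MPa.
t_e = 0.707 × 10 = 7.07 mm; L = 250 mm.
Weld metal: φR_n = 0.75 × 0.6 × 550 × 7.07 × 250 × 10⁻³ = 437.5 kN.
Base metal (shear rupture): φR_n = 0.75 × 0.6 × 490 × 20 × 250 × 10⁻³ = 1102 kN.
Governing: weld metal.

φR_n ≈ 437 kN (weld metal governs)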